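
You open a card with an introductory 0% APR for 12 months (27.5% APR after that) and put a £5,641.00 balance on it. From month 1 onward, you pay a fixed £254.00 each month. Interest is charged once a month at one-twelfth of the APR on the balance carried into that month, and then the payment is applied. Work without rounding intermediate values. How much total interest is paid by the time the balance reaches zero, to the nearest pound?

£395

Promo months 1–12 at r₀ = 0%/12 = 0; months 13+ at r₁ = 27.5%/12 = 0.0229167.
After month 12 (no interest yet): B = £5,641.00 − 12·£254.00 = £2,593.00.
Then at r₁ with £254.00/mo: n₂ = −ln(1 − r₁·B/P)/ln(1+r₁) ≈ 11.76 → 12 more payments.
Total paid = 23·£254.00 + £194.09 = £6,036.09; interest = £6,036.09 − £5,641.00 = £395.09.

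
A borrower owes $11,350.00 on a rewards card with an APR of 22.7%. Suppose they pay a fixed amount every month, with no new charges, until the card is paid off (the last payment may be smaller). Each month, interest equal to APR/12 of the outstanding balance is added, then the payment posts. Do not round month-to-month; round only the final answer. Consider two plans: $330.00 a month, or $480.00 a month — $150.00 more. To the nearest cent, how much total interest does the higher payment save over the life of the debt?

$3,329.79

Monthly rate r = 22.7%/12 = 1.89167% = 0.0189167.
At $330.00/mo: n = ⌈−ln(1 − rB₀/P)/ln(1+r)⌉ = 57 payments (last $38.23); total interest = total paid − $11,350.00 = $7,168.23.
At $480.00/mo: 32 payments (last $308.44); total interest $3,838.44.
Interest saved = $7,168.23 − $3,838.44 = $3,329.79.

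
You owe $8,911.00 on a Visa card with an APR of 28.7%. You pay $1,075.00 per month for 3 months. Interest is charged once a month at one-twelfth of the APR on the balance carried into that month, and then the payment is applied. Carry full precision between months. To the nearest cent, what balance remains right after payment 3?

$6,263.03

Monthly rate r = 28.7%/12 = 2.39167% = 0.0239167.
Each month: B ← B·(1+r) − $1,075.00.
Month 1: interest $213.12; balance after payment $8,049.12.
Month 2: interest $192.51; balance after payment $7,166.63.
Month 3: interest $171.40; balance after payment $6,263.03.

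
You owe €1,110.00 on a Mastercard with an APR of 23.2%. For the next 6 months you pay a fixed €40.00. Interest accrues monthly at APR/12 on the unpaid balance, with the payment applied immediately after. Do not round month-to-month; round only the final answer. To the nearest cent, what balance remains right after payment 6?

Monthly rate r = 23.2%/12 = 1.93333% = 0.0193333.
Each month: B ← B·(1+r) − €40.00.
Month 1: interest €21.46; balance after payment €1,091.46.
Month 2: interest €21.10; balance after payment €1,072.56.
Month 3: interest €20.74; balance after payment €1,053.30.
Month 4: interest €20.36; balance after payment €1,033.66.
Month 5: interest €19.98; balance after payment €1,013.65.
Month 6: interest €19.60; balance after payment €993.24.

€993.24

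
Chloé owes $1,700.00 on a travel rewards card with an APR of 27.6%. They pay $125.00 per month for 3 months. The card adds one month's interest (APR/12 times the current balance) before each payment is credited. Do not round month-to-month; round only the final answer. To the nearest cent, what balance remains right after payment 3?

$1,436.33

Monthly rate r = 27.6%/12 = 2.3% = 0.023.
Each month: B ← B·(1+r) − $125.00.
Month 1: interest $39.10; balance after payment $1,614.10.
Month 2: interest $37.12; balance after payment $1,526.22.
Month 3: interest $35.10; balance after payment $1,436.33.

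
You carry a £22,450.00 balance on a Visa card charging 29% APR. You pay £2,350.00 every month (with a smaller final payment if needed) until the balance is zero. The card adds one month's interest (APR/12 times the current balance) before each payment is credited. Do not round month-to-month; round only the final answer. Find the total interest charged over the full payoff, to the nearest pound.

£3,383

Monthly rate r = 29%/12 = 2.41667% = 0.0241667.
Payoff takes n = ⌈−ln(1 − rB₀/P)/ln(1+r)⌉ = ⌈10.993⌉ = 11 payments; the last is £2,332.66.
Total paid = 10·£2,350.00 + £2,332.66 = £25,832.66.
Total interest = total paid − principal = £25,832.66 − £22,450.00 = £3,382.66.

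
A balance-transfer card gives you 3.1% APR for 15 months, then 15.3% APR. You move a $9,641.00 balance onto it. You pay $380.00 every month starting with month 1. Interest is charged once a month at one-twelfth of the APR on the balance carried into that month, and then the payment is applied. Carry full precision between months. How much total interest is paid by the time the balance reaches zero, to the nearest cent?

Promo months 1–15 at r₀ = 3.1%/12 = 0.00258333; months 16+ at r₁ = 15.3%/12 = 0.01275.
After month 15: iterate B ← B·(1+r₀) − $380.00 for 15 months → $4,217.18.
Then at r₁ with $380.00/mo: n₂ = −ln(1 − r₁·B/P)/ln(1+r₁) ≈ 12.04 → 13 more payments.
Total paid = 27·$380.00 + $16.08 = $10,276.08; interest = $10,276.08 − $9,641.00 = $635.08.

$635.08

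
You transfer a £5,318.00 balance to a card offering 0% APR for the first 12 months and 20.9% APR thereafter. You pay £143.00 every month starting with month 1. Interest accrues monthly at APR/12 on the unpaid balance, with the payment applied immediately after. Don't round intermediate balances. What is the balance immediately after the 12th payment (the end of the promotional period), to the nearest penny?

Promo months 1–12 at r₀ = 0%/12 = 0; months 13+ at r₁ = 20.9%/12 = 0.0174167.
After month 12 (no interest yet): B = £5,318.00 − 12·£143.00 = £3,602.00.

£3,602.00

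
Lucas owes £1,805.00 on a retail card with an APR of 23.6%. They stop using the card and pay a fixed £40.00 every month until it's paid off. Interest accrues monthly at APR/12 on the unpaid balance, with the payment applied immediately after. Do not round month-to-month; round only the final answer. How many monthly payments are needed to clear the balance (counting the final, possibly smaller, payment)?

113 payments

Monthly rate r = 23.6%/12 = 1.96667% = 0.0196667.
Recurrence: B ← B·(1+r) − £40.00.
Month 1: interest £35.50; balance after payment £1,800.50.
Month 2: interest £35.41; balance after payment £1,795.91.
Closed form: n = −ln(1 − rB₀/P)/ln(1+r) = −ln(0.11254)/ln(1.01967) ≈ 112.161, so the balance reaches zero during payment 113.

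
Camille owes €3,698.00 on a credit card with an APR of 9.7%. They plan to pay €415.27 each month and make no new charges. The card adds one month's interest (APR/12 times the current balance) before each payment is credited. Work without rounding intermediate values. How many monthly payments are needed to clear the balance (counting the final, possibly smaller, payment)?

Monthly rate r = 9.7%/12 = 0.808333% = 0.00808333.
Recurrence: B ← B·(1+r) − €415.27.
Month 1: interest €29.89; balance after payment €3,312.62.
Month 2: interest €26.78; balance after payment €2,924.13.
Closed form: n = −ln(1 − rB₀/P)/ln(1+r) = −ln(0.92802)/ln(1.00808) ≈ 9.279, so the balance reaches zero during payment 10.

10 months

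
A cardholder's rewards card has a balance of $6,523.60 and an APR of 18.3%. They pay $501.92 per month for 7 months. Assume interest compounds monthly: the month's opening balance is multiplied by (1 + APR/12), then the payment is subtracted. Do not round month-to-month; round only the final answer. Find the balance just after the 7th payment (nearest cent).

$3,574.35

Monthly rate r = 18.3%/12 = 1.525% = 0.01525.
Each month: B ← B·(1+r) − $501.92.
Month 1: interest $99.48; balance after payment $6,121.16.
Month 2: interest $93.35; balance after payment $5,712.59.
Month 3: interest $87.12; balance after payment $5,297.79.
Month 4: interest $80.79; balance after payment $4,876.66.
Month 5: interest $74.37; balance after payment $4,449.11.
Month 6: interest $67.85; balance after payment $4,015.04.
Month 7: interest $61.23; balance after payment $3,574.35.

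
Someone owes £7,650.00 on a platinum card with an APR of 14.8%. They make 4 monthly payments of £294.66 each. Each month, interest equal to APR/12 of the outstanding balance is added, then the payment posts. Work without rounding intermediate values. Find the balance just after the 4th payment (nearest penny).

Monthly rate r = 14.8%/12 = 1.23333% = 0.0123333.
Each month: B ← B·(1+r) − £294.66.
Month 1: interest £94.35; balance after payment £7,449.69.
Month 2: interest £91.88; balance after payment £7,246.91.
Month 3: interest £89.38; balance after payment £7,041.63.
Month 4: interest £86.85; balance after payment £6,833.81.

£6,833.81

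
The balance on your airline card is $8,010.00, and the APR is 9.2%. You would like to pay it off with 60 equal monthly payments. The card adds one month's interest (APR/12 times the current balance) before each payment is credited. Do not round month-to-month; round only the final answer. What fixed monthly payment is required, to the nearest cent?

$167.05

Monthly rate r = 9.2%/12 = 0.766667% = 0.00766667.
Level-payment amortization: P = B₀·r / (1 − (1+r)^(−n)) = 8010.00·0.00766667 / (1 − 1.00767^(−60)).
Denominator 1 − (1+r)^(−60) = 0.367607876.
P = 61.41 / 0.367607876 ≈ 167.05.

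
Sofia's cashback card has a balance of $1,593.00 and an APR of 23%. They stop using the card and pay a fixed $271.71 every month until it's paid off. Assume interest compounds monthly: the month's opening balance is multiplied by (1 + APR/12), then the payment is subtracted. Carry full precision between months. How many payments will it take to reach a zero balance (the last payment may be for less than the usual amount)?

Monthly rate r = 23%/12 = 1.91667% = 0.0191667.
Recurrence: B ← B·(1+r) − $271.71.
Month 1: interest $30.53; balance after payment $1,351.82.
Month 2: interest $25.91; balance after payment $1,106.02.
Closed form: n = −ln(1 − rB₀/P)/ln(1+r) = −ln(0.88763)/ln(1.01917) ≈ 6.279, so the balance reaches zero during payment 7.

7 payments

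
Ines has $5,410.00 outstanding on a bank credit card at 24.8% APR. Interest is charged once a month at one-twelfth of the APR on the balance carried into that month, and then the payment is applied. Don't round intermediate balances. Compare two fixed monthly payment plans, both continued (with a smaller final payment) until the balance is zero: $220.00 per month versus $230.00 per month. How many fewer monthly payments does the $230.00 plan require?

Monthly rate r = 24.8%/12 = 2.06667% = 0.0206667.
At $220.00/mo: n = ⌈−ln(1 − rB₀/P)/ln(1+r)⌉ = 35 payments (last $153.23); total interest = total paid − $5,410.00 = $2,223.23.
At $230.00/mo: 33 payments (last $126.12); total interest $2,076.12.
Payments saved = 35 − 33 = 2.

2 fewer payments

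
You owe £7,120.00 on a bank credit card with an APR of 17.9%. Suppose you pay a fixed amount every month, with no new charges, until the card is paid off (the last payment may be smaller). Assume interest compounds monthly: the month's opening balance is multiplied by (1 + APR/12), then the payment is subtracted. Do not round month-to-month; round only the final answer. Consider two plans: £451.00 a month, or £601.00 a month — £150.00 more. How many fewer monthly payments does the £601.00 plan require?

5 fewer payments

Monthly rate r = 17.9%/12 = 1.49167% = 0.0149167.
At £451.00/mo: n = ⌈−ln(1 − rB₀/P)/ln(1+r)⌉ = 19 payments (last £61.46); total interest = total paid − £7,120.00 = £1,059.46.
At £601.00/mo: 14 payments (last £80.48); total interest £773.48.
Payments saved = 19 − 14 = 5.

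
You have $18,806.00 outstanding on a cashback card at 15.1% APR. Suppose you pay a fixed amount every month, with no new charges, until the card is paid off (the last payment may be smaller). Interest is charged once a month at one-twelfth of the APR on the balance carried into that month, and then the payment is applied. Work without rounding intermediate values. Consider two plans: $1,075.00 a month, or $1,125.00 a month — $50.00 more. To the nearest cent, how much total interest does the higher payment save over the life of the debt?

Monthly rate r = 15.1%/12 = 1.25833% = 0.0125833.
At $1,075.00/mo: n = ⌈−ln(1 − rB₀/P)/ln(1+r)⌉ = 20 payments (last $949.71); total interest = total paid − $18,806.00 = $2,568.71.
At $1,125.00/mo: 19 payments (last $997.25); total interest $2,441.25.
Interest saved = $2,568.71 − $2,441.25 = $127.46.

$127.46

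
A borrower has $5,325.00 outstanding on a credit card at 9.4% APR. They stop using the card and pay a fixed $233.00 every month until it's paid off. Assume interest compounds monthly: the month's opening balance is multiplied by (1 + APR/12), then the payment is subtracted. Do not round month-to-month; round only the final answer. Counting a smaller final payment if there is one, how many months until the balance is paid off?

26 payments

Monthly rate r = 9.4%/12 = 0.783333% = 0.00783333.
Recurrence: B ← B·(1+r) − $233.00.
Month 1: interest $41.71; balance after payment $5,133.71.
Month 2: interest $40.21; balance after payment $4,940.93.
Closed form: n = −ln(1 − rB₀/P)/ln(1+r) = −ln(0.82098)/ln(1.00783) ≈ 25.281, so the balance reaches zero during payment 26.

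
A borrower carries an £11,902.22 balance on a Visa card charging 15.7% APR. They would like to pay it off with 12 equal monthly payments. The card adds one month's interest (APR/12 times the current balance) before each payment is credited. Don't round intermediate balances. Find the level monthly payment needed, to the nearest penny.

£1,078.21

Monthly rate r = 15.7%/12 = 1.30833% = 0.0130833.
Level-payment amortization: P = B₀·r / (1 − (1+r)^(−n)) = 11902.22·0.0130833 / (1 − 1.01308^(−12)).
Denominator 1 − (1+r)^(−12) = 0.144425263.
P = 155.721 / 0.144425263 ≈ 1078.21.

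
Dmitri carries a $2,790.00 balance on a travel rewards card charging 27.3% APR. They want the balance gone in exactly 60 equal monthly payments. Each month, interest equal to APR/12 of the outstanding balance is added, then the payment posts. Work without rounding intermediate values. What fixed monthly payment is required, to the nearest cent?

Monthly rate r = 27.3%/12 = 2.275% = 0.02275.
Level-payment amortization: P = B₀·r / (1 − (1+r)^(−n)) = 2790.00·0.02275 / (1 − 1.02275^(−60)).
Denominator 1 − (1+r)^(−60) = 0.740683167.
P = 63.4725 / 0.740683167 ≈ 85.69.

$85.69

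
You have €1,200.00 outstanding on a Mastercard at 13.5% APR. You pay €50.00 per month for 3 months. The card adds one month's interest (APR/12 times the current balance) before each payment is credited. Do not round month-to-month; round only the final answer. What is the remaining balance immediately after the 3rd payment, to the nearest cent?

€1,089.26

Monthly rate r = 13.5%/12 = 1.125% = 0.01125.
Each month: B ← B·(1+r) − €50.00.
Month 1: interest €13.50; balance after payment €1,163.50.
Month 2: interest €13.09; balance after payment €1,126.59.
Month 3: interest €12.67; balance after payment €1,089.26.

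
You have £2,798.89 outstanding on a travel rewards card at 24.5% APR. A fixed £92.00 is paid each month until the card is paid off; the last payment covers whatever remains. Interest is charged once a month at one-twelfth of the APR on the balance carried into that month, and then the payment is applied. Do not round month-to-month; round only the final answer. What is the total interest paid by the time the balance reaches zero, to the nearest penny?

£1,619.10

Monthly rate r = 24.5%/12 = 2.04167% = 0.0204167.
Payoff takes n = ⌈−ln(1 − rB₀/P)/ln(1+r)⌉ = ⌈48.021⌉ = 49 payments; the last is £1.99.
Total paid = 48·£92.00 + £1.99 = £4,417.99.
Total interest = total paid − principal = £4,417.99 − £2,798.89 = £1,619.10.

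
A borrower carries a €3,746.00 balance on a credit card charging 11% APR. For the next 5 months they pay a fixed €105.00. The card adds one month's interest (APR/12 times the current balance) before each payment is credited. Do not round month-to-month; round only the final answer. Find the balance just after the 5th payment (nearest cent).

€3,386.15

Monthly rate r = 11%/12 = 0.916667% = 0.00916667.
Each month: B ← B·(1+r) − €105.00.
Month 1: interest €34.34; balance after payment €3,675.34.
Month 2: interest €33.69; balance after payment €3,604.03.
Month 3: interest €33.04; balance after payment €3,532.07.
Month 4: interest €32.38; balance after payment €3,459.44.
Month 5: interest €31.71; balance after payment €3,386.15.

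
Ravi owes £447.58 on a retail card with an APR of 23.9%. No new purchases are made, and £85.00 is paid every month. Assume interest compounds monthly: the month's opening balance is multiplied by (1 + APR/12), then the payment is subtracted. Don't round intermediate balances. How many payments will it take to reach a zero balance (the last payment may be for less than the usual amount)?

6 months

Monthly rate r = 23.9%/12 = 1.99167% = 0.0199167.
Recurrence: B ← B·(1+r) − £85.00.
Month 1: interest £8.91; balance after payment £371.49.
Month 2: interest £7.40; balance after payment £293.89.
Month 3: interest £5.85; balance after payment £214.75.
Month 4: interest £4.28; balance after payment £134.02.
Month 5: interest £2.67; balance after payment £51.69.
Month 6: interest £1.03; balance after payment £0.00.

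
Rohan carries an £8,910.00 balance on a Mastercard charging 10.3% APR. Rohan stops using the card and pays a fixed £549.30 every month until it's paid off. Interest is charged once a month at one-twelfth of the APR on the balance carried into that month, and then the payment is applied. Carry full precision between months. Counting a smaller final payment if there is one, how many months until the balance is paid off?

18 payments

Monthly rate r = 10.3%/12 = 0.858333% = 0.00858333.
Recurrence: B ← B·(1+r) − £549.30.
Month 1: interest £76.48; balance after payment £8,437.18.
Month 2: interest £72.42; balance after payment £7,960.30.
Closed form: n = −ln(1 − rB₀/P)/ln(1+r) = −ln(0.86077)/ln(1.00858) ≈ 17.542, so the balance reaches zero during payment 18.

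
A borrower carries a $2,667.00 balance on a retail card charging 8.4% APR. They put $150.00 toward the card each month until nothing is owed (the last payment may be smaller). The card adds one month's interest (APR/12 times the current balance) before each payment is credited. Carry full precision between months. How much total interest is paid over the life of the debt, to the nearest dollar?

Monthly rate r = 8.4%/12 = 0.7% = 0.007.
Payoff takes n = ⌈−ln(1 − rB₀/P)/ln(1+r)⌉ = ⌈19.054⌉ = 20 payments; the last is $8.15.
Total paid = 19·$150.00 + $8.15 = $2,858.15.
Total interest = total paid − principal = $2,858.15 − $2,667.00 = $191.15.

$191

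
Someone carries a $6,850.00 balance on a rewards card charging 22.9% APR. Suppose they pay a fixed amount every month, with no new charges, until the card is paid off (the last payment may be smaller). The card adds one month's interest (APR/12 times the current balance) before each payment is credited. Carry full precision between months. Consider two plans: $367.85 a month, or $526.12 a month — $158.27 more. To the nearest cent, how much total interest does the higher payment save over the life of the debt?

Monthly rate r = 22.9%/12 = 1.90833% = 0.0190833.
At $367.85/mo: n = ⌈−ln(1 − rB₀/P)/ln(1+r)⌉ = 24 payments (last $84.07); total interest = total paid − $6,850.00 = $1,694.62.
At $526.12/mo: 16 payments (last $58.39); total interest $1,100.19.
Interest saved = $1,694.62 − $1,100.19 = $594.43.

$594.43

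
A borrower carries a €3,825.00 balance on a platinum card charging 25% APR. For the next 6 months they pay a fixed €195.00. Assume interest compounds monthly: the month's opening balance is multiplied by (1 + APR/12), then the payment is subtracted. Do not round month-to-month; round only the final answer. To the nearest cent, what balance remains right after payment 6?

Monthly rate r = 25%/12 = 2.08333% = 0.0208333.
Each month: B ← B·(1+r) − €195.00.
Month 1: interest €79.69; balance after payment €3,709.69.
Month 2: interest €77.29; balance after payment €3,591.97.
Month 3: interest €74.83; balance after payment €3,471.81.
Month 4: interest €72.33; balance after payment €3,349.13.
Month 5: interest €69.77; balance after payment €3,223.91.
Month 6: interest €67.16; balance after payment €3,096.07.

€3,096.07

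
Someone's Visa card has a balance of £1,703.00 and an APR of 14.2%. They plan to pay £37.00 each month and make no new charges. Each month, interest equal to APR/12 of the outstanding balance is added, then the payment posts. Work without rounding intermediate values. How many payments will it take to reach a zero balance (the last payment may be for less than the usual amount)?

Monthly rate r = 14.2%/12 = 1.18333% = 0.0118333.
Recurrence: B ← B·(1+r) − £37.00.
Month 1: interest £20.15; balance after payment £1,686.15.
Month 2: interest £19.95; balance after payment £1,669.10.
Closed form: n = −ln(1 − rB₀/P)/ln(1+r) = −ln(0.45535)/ln(1.01183) ≈ 66.874, so the balance reaches zero during payment 67.

67 payments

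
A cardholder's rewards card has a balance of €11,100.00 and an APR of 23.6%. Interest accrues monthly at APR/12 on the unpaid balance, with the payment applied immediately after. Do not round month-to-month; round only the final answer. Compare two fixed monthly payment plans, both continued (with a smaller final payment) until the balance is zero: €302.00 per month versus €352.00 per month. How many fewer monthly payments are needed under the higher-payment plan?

Monthly rate r = 23.6%/12 = 1.96667% = 0.0196667.
At €302.00/mo: n = ⌈−ln(1 − rB₀/P)/ln(1+r)⌉ = 66 payments (last €267.98); total interest = total paid − €11,100.00 = €8,797.98.
At €352.00/mo: 50 payments (last €248.68); total interest €6,396.68.
Payments saved = 66 − 50 = 16.

16 fewer payments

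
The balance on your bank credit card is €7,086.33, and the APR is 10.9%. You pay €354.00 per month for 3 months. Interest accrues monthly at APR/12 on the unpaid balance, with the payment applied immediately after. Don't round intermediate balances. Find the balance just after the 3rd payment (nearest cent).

Monthly rate r = 10.9%/12 = 0.908333% = 0.00908333.
Each month: B ← B·(1+r) − €354.00.
Month 1: interest €64.37; balance after payment €6,796.70.
Month 2: interest €61.74; balance after payment €6,504.43.
Month 3: interest €59.08; balance after payment €6,209.52.

€6,209.52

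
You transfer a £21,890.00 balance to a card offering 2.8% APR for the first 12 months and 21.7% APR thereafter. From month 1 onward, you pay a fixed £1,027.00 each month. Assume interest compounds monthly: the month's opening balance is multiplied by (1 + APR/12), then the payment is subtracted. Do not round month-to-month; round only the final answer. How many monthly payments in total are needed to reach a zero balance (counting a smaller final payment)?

23 payments

Promo months 1–12 at r₀ = 2.8%/12 = 0.00233333; months 13+ at r₁ = 21.7%/12 = 0.0180833.
After month 12: iterate B ← B·(1+r₀) − £1,027.00 for 12 months → £10,027.45.
Then at r₁ with £1,027.00/mo: n₂ = −ln(1 − r₁·B/P)/ln(1+r₁) ≈ 10.84 → 11 more payments.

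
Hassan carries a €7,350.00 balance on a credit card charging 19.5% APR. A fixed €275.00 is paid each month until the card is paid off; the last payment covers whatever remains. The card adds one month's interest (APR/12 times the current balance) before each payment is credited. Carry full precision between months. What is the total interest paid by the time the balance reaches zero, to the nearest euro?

€2,370

Monthly rate r = 19.5%/12 = 1.625% = 0.01625.
Payoff takes n = ⌈−ln(1 − rB₀/P)/ln(1+r)⌉ = ⌈35.344⌉ = 36 payments; the last is €95.10.
Total paid = 35·€275.00 + €95.10 = €9,720.10.
Total interest = total paid − principal = €9,720.10 − €7,350.00 = €2,370.10.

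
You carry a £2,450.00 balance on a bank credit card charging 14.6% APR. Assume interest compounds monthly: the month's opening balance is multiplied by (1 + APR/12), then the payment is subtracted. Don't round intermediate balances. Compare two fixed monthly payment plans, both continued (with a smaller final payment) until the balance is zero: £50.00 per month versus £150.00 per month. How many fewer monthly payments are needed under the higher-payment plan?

Monthly rate r = 14.6%/12 = 1.21667% = 0.0121667.
At £50.00/mo: n = ⌈−ln(1 − rB₀/P)/ln(1+r)⌉ = 75 payments (last £49.01); total interest = total paid − £2,450.00 = £1,299.01.
At £150.00/mo: 19 payments (last £48.19); total interest £298.19.
Payments saved = 75 − 19 = 56.

56 fewer payments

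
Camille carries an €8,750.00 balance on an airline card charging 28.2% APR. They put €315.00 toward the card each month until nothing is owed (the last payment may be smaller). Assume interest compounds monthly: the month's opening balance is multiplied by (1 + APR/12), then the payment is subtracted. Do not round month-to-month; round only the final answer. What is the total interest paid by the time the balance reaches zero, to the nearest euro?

Monthly rate r = 28.2%/12 = 2.35% = 0.0235.
Payoff takes n = ⌈−ln(1 − rB₀/P)/ln(1+r)⌉ = ⌈45.539⌉ = 46 payments; the last is €170.76.
Total paid = 45·€315.00 + €170.76 = €14,345.76.
Total interest = total paid − principal = €14,345.76 − €8,750.00 = €5,595.76.

€5,596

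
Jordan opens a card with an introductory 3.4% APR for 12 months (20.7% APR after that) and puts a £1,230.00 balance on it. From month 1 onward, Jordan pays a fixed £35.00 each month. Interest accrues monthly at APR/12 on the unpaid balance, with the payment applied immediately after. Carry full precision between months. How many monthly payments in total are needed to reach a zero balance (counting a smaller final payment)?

Promo months 1–12 at r₀ = 3.4%/12 = 0.00283333; months 13+ at r₁ = 20.7%/12 = 0.01725.
After month 12: iterate B ← B·(1+r₀) − £35.00 for 12 months → £845.87.
Then at r₁ with £35.00/mo: n₂ = −ln(1 − r₁·B/P)/ln(1+r₁) ≈ 31.54 → 32 more payments.

44 payments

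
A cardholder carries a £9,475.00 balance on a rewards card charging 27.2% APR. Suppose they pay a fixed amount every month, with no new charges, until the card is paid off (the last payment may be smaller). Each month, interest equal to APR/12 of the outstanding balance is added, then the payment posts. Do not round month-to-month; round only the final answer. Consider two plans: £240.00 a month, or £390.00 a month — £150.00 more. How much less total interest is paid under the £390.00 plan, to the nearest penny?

£10,198.13

Monthly rate r = 27.2%/12 = 2.26667% = 0.0226667.
At £240.00/mo: n = ⌈−ln(1 − rB₀/P)/ln(1+r)⌉ = 101 payments (last £119.67); total interest = total paid − £9,475.00 = £14,644.67.
At £390.00/mo: 36 payments (last £271.54); total interest £4,446.54.
Interest saved = £14,644.67 − £4,446.54 = £10,198.13.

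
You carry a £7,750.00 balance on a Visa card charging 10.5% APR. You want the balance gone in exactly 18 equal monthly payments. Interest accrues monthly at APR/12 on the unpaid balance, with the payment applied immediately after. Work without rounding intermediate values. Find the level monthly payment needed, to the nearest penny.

£467.23

Monthly rate r = 10.5%/12 = 0.875% = 0.00875.
Level-payment amortization: P = B₀·r / (1 − (1+r)^(−n)) = 7750.00·0.00875 / (1 − 1.00875^(−18)).
Denominator 1 − (1+r)^(−18) = 0.145137747.
P = 67.8125 / 0.145137747 ≈ 467.23.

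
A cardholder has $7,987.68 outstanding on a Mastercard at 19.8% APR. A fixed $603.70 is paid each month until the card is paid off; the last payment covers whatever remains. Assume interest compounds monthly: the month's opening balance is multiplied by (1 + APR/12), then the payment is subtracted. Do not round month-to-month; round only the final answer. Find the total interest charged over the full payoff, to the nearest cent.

Monthly rate r = 19.8%/12 = 1.65% = 0.0165.
Payoff takes n = ⌈−ln(1 − rB₀/P)/ln(1+r)⌉ = ⌈15.050⌉ = 16 payments; the last is $30.60.
Total paid = 15·$603.70 + $30.60 = $9,086.10.
Total interest = total paid − principal = $9,086.10 − $7,987.68 = $1,098.42.

$1,098.42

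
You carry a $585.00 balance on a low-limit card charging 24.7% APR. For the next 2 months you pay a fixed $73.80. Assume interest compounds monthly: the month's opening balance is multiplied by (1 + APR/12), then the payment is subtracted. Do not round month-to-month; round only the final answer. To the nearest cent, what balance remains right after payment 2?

Monthly rate r = 24.7%/12 = 2.05833% = 0.0205833.
Each month: B ← B·(1+r) − $73.80.
Month 1: interest $12.04; balance after payment $523.24.
Month 2: interest $10.77; balance after payment $460.21.

$460.21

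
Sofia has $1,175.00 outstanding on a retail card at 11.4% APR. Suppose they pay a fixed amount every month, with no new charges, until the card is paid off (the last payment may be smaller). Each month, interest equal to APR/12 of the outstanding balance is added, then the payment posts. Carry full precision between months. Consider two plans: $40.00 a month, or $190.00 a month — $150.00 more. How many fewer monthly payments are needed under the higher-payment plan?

28 fewer payments

Monthly rate r = 11.4%/12 = 0.95% = 0.0095.
At $40.00/mo: n = ⌈−ln(1 − rB₀/P)/ln(1+r)⌉ = 35 payments (last $24.28); total interest = total paid − $1,175.00 = $209.28.
At $190.00/mo: 7 payments (last $76.89); total interest $41.89.
Payments saved = 35 − 7 = 28.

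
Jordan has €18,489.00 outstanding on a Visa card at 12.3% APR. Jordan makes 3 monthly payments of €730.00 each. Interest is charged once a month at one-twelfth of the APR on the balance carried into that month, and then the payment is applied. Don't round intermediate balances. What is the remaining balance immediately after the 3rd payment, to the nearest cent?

Monthly rate r = 12.3%/12 = 1.025% = 0.01025.
Each month: B ← B·(1+r) − €730.00.
Month 1: interest €189.51; balance after payment €17,948.51.
Month 2: interest €183.97; balance after payment €17,402.48.
Month 3: interest €178.38; balance after payment €16,850.86.

€16,850.86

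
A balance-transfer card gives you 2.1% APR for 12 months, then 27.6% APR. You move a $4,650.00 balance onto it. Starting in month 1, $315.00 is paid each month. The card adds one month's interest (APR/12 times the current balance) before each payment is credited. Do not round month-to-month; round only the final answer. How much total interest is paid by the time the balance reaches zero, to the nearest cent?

Promo months 1–12 at r₀ = 2.1%/12 = 0.00175; months 13+ at r₁ = 27.6%/12 = 0.023.
After month 12: iterate B ← B·(1+r₀) − $315.00 for 12 months → $932.00.
Then at r₁ with $315.00/mo: n₂ = −ln(1 − r₁·B/P)/ln(1+r₁) ≈ 3.10 → 4 more payments.
Total paid = 15·$315.00 + $31.61 = $4,756.61; interest = $4,756.61 − $4,650.00 = $106.61.

$106.61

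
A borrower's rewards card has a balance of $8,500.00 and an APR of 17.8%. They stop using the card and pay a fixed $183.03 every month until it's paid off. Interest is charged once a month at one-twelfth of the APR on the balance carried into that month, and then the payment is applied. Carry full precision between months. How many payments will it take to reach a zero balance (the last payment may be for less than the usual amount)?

80 payments

Monthly rate r = 17.8%/12 = 1.48333% = 0.0148333.
Recurrence: B ← B·(1+r) − $183.03.
Month 1: interest $126.08; balance after payment $8,443.05.
Month 2: interest $125.24; balance after payment $8,385.26.
Closed form: n = −ln(1 − rB₀/P)/ln(1+r) = −ln(0.31113)/ln(1.01483) ≈ 79.293, so the balance reaches zero during payment 80.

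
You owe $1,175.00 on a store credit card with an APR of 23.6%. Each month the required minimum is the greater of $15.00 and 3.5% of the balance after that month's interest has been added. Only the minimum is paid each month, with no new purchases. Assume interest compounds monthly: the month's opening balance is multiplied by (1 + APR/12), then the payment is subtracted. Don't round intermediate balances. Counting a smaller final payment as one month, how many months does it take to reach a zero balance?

Monthly rate r = 23.6%/12 = 1.96667% = 0.0196667.
While 3.5% of the post-interest balance exceeds $15.00, each month B ← (B·(1+r))·(1 − 0.035), i.e. B shrinks by the factor (1+r)·0.965 = 0.98398.
This holds for months 1–64. Entering month 65 the balance is $417.94; 3.5% of the post-interest balance is now below $15.00, so the flat $15.00 minimum applies from here.
From month 65 a fixed $15.00 at rate r clears $417.94 in 41 more payments. Total: 64 + 41 = 105 months.

105 months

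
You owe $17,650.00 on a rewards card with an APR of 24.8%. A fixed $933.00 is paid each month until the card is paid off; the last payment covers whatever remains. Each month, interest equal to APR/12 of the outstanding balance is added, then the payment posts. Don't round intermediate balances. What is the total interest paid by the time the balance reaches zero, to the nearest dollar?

$4,969

Monthly rate r = 24.8%/12 = 2.06667% = 0.0206667.
Payoff takes n = ⌈−ln(1 − rB₀/P)/ln(1+r)⌉ = ⌈24.241⌉ = 25 payments; the last is $226.55.
Total paid = 24·$933.00 + $226.55 = $22,618.55.
Total interest = total paid − principal = $22,618.55 − $17,650.00 = $4,968.55.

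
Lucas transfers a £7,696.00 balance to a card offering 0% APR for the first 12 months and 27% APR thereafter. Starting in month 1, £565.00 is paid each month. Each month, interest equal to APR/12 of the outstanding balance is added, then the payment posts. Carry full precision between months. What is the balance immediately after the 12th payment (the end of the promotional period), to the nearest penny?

£916.00

Promo months 1–12 at r₀ = 0%/12 = 0; months 13+ at r₁ = 27%/12 = 0.0225.
After month 12 (no interest yet): B = £7,696.00 − 12·£565.00 = £916.00.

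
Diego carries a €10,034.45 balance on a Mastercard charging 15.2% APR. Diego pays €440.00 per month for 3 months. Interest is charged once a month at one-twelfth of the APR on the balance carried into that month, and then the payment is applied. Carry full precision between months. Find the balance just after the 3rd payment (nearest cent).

Monthly rate r = 15.2%/12 = 1.26667% = 0.0126667.
Each month: B ← B·(1+r) − €440.00.
Month 1: interest €127.10; balance after payment €9,721.55.
Month 2: interest €123.14; balance after payment €9,404.69.
Month 3: interest €119.13; balance after payment €9,083.82.

€9,083.82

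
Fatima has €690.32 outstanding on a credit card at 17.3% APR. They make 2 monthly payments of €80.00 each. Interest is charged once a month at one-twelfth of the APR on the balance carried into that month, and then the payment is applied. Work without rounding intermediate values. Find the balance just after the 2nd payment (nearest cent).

Monthly rate r = 17.3%/12 = 1.44167% = 0.0144167.
Each month: B ← B·(1+r) − €80.00.
Month 1: interest €9.95; balance after payment €620.27.
Month 2: interest €8.94; balance after payment €549.21.

€549.21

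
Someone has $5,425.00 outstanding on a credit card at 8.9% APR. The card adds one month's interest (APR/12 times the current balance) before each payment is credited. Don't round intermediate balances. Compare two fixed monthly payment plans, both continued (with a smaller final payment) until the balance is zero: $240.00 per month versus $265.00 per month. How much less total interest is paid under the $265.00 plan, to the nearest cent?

Monthly rate r = 8.9%/12 = 0.741667% = 0.00741667.
At $240.00/mo: n = ⌈−ln(1 − rB₀/P)/ln(1+r)⌉ = 25 payments (last $200.07); total interest = total paid − $5,425.00 = $535.07.
At $265.00/mo: 23 payments (last $75.93); total interest $480.93.
Interest saved = $535.07 − $480.93 = $54.14.

$54.14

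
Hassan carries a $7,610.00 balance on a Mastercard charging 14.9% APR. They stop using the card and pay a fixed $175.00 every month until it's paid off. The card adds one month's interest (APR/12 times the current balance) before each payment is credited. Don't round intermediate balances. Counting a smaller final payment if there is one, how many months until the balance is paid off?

63 payments

Monthly rate r = 14.9%/12 = 1.24167% = 0.0124167.
Recurrence: B ← B·(1+r) − $175.00.
Month 1: interest $94.49; balance after payment $7,529.49.
Month 2: interest $93.49; balance after payment $7,447.98.
Closed form: n = −ln(1 − rB₀/P)/ln(1+r) = −ln(0.46005)/ln(1.01242) ≈ 62.917, so the balance reaches zero during payment 63.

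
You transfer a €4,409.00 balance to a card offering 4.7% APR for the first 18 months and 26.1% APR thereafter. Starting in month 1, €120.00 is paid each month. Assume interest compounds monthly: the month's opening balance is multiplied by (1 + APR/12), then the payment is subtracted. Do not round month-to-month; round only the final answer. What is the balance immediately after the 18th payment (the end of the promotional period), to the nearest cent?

Promo months 1–18 at r₀ = 4.7%/12 = 0.00391667; months 19+ at r₁ = 26.1%/12 = 0.02175.
After month 18: iterate B ← B·(1+r₀) − €120.00 for 18 months → €2,496.97.

€2,496.97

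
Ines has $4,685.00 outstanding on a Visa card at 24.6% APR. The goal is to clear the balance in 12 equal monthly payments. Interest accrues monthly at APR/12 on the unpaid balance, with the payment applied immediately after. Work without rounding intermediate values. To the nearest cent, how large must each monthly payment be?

Monthly rate r = 24.6%/12 = 2.05% = 0.0205.
Level-payment amortization: P = B₀·r / (1 − (1+r)^(−n)) = 4685.00·0.0205 / (1 − 1.0205^(−12)).
Denominator 1 − (1+r)^(−12) = 0.216130275.
P = 96.0425 / 0.216130275 ≈ 444.37.

$444.37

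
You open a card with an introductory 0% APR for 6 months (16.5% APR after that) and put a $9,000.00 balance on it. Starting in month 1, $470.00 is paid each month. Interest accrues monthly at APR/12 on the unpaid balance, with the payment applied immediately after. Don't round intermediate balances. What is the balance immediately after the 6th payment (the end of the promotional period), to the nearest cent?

$6,180.00

Promo months 1–6 at r₀ = 0%/12 = 0; months 7+ at r₁ = 16.5%/12 = 0.01375.
After month 6 (no interest yet): B = $9,000.00 − 6·$470.00 = $6,180.00.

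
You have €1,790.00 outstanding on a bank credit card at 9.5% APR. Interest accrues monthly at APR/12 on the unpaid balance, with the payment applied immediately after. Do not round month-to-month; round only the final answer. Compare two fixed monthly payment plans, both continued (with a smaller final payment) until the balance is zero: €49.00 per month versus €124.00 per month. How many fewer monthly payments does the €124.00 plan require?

Monthly rate r = 9.5%/12 = 0.791667% = 0.00791667.
At €49.00/mo: n = ⌈−ln(1 − rB₀/P)/ln(1+r)⌉ = 44 payments (last €14.26); total interest = total paid − €1,790.00 = €331.26.
At €124.00/mo: 16 payments (last €48.44); total interest €118.44.
Payments saved = 44 − 16 = 28.

28 fewer payments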